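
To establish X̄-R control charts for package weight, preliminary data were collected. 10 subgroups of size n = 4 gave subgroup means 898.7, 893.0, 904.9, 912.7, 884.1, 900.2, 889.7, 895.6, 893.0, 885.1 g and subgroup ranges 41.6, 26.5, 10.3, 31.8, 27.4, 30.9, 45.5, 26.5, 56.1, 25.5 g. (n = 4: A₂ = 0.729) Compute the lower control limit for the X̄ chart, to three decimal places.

872.219

X̄̄ = (898.7 + 893.0 + 904.9 + 912.7 + 884.1 + 900.2 + 889.7 + 895.6 + 893.0 + 885.1) / 10 = 8957.0000 / 10 = 895.7000
R̄ = (41.6 + 26.5 + 10.3 + 31.8 + 27.4 + 30.9 + 45.5 + 26.5 + 56.1 + 25.5) / 10 = 322.1000 / 10 = 32.2100
LCL = X̄̄ − A₂·R̄ = 895.7000 − 0.729 × 32.2100 = 872.2189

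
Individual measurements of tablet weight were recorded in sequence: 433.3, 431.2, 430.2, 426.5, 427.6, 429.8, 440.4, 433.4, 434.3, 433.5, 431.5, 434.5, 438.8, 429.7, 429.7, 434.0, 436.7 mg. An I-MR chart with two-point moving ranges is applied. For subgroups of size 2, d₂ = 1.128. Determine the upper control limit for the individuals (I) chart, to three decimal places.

X̄ = (433.3 + 431.2 + 430.2 + 426.5 + 427.6 + 429.8 + 440.4 + 433.4 + 434.3 + 433.5 + 431.5 + 434.5 + 438.8 + 429.7 + 429.7 + 434.0 + 436.7) / 17 = 432.6529
Moving ranges: 2.1, 1.0, 3.7, 1.1, 2.2, 10.6, 7.0, 0.9, 0.8, 2.0, 3.0, 4.3, 9.1, 0.0, 4.3, 2.7; M̄R̄ = 54.8000 / 16 = 3.4250
UCL = X̄ + 3·M̄R̄/d₂ = 432.6529 + 3 × 3.4250 / 1.128 = 441.7620

441.762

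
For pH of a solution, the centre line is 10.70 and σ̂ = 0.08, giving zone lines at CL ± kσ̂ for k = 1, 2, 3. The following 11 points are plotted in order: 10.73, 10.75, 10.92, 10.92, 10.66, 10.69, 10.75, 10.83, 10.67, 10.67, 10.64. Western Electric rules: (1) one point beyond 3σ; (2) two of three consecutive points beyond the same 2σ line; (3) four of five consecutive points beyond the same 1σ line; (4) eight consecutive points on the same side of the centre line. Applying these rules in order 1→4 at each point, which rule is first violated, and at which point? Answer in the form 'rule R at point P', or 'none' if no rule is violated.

rule 2 at point 4

Zone of each point (C = within 1σ̂, B = 1σ̂–2σ̂, A = 2σ̂–3σ̂, * = beyond 3σ̂; sign = side of CL): 1:+C, 2:+C, 3:+A, 4:+A, 5:-C, 6:-C, 7:+C, 8:+B, 9:-C, 10:-C, 11:-C
Rule 2 (two of three consecutive points beyond the same 2σ limit) is satisfied at point 4.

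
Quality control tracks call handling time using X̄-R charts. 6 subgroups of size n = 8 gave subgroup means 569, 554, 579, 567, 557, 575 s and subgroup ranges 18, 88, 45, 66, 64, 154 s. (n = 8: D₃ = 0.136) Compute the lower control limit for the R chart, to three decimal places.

R̄ = (18 + 88 + 45 + 66 + 64 + 154) / 6 = 435.0000 / 6 = 72.5000
LCL_R = D₃·R̄ = 0.136 × 72.5000 = 9.8600

9.860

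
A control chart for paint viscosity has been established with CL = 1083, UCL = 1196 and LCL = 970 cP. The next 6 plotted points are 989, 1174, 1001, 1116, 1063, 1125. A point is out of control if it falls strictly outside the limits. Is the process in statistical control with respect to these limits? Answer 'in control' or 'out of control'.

All 6 points lie within [970, 1196].

in control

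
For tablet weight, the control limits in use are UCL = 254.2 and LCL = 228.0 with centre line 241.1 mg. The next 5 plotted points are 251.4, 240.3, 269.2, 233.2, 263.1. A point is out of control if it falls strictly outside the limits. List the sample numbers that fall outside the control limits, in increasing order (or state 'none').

Compare each point to [228.0, 254.2]: sample 3 = 269.2 > UCL; sample 5 = 263.1 > UCL.

3, 5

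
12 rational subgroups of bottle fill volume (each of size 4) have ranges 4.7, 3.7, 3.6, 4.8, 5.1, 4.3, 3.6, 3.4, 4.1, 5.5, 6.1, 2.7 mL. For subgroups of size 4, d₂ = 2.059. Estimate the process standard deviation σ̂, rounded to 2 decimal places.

2.09

R̄ = (4.7 + 3.7 + 3.6 + 4.8 + 5.1 + 4.3 + 3.6 + 3.4 + 4.1 + 5.5 + 6.1 + 2.7) / 12 = 4.3000
σ̂ = R̄ / d₂ = 4.3000 / 2.059 = 2.0884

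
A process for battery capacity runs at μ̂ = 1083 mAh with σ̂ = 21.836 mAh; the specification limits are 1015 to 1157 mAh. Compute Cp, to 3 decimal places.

Cp = (USL − LSL) / (6σ̂) = (1157 − 1015) / (6 × 21.836) = 142.0000 / 131.0160 = 1.0838

1.084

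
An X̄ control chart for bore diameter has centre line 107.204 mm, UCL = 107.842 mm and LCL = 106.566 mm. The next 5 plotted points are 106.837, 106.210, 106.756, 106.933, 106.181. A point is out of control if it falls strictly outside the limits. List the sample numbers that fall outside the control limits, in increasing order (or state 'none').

Compare each point to [106.566, 107.842]: sample 2 = 106.210 < LCL; sample 5 = 106.181 < LCL.

2, 5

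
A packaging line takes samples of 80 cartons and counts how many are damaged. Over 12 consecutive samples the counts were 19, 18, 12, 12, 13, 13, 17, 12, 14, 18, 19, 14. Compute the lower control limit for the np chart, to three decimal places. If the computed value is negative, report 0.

4.588

p̄ = Σdᵢ / (k·n) = 181 / (12 × 80) = 0.18854
LCL = np̄ − 3·√(np̄(1−p̄)) = 15.0833 − 3 × 3.4985 = 4.5878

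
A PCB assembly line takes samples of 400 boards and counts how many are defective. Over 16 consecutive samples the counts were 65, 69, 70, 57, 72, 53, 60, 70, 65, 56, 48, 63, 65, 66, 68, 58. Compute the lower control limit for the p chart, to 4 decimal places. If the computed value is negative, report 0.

0.1025

p̄ = Σdᵢ / (k·n) = 1005 / (16 × 400) = 0.15703
LCL = p̄ − 3·√(p̄(1−p̄)/n) = 0.15703 − 3 × 0.01819 = 0.10246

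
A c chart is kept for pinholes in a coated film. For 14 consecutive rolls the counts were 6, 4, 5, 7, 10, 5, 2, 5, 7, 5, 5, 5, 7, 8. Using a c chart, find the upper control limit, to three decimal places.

13.002

c̄ = (6 + 4 + 5 + 7 + 10 + 5 + 2 + 5 + 7 + 5 + 5 + 5 + 7 + 8) / 14 = 81 / 14 = 5.7857
UCL = c̄ + 3√c̄ = 5.7857 + 3 × √5.7857 = 5.7857 + 3 × 2.4054 = 13.0018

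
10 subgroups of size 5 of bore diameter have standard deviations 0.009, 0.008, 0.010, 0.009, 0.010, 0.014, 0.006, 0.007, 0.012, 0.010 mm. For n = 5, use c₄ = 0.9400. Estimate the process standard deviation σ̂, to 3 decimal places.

s̄ = (0.009 + 0.008 + 0.010 + 0.009 + 0.010 + 0.014 + 0.006 + 0.007 + 0.012 + 0.010) / 10 = 0.0095
σ̂ = s̄ / c₄ = 0.0095 / 0.9400 = 0.0101

0.010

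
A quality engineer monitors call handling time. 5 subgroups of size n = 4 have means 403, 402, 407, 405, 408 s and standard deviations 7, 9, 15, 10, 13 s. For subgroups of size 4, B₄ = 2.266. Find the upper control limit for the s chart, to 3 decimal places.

24.473

s̄ = (7 + 9 + 15 + 10 + 13) / 5 = 10.8000
UCL_s = B₄·s̄ = 2.266 × 10.8000 = 24.4728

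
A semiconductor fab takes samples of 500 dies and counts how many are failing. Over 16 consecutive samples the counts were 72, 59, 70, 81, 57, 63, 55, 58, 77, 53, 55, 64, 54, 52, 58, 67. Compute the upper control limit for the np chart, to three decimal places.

p̄ = Σdᵢ / (k·n) = 995 / (16 × 500) = 0.12437
UCL = np̄ + 3·√(np̄(1−p̄)) = 62.1875 + 3 × √(62.1875×0.87562) = 62.1875 + 3 × 7.3792 = 84.3252

84.325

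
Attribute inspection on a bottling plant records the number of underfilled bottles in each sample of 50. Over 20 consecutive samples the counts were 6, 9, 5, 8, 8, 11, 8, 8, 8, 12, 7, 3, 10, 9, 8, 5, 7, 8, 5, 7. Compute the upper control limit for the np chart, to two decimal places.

p̄ = Σdᵢ / (k·n) = 152 / (20 × 50) = 0.15200
UCL = np̄ + 3·√(np̄(1−p̄)) = 7.6000 + 3 × √(7.6000×0.84800) = 7.6000 + 3 × 2.5387 = 15.2160

15.22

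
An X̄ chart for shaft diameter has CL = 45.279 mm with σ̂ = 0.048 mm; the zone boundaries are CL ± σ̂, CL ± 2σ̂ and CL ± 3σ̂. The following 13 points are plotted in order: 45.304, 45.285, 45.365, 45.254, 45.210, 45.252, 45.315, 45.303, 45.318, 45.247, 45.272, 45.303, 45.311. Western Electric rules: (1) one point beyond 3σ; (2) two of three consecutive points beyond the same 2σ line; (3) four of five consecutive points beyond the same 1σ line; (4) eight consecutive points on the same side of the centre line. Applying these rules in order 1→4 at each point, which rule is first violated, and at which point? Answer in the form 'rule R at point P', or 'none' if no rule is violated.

Zone of each point (C = within 1σ̂, B = 1σ̂–2σ̂, A = 2σ̂–3σ̂, * = beyond 3σ̂; sign = side of CL): 1:+C, 2:+C, 3:+B, 4:-C, 5:-B, 6:-C, 7:+C, 8:+C, 9:+C, 10:-C, 11:-C, 12:+C, 13:+C
No rule fires across all 13 points.

none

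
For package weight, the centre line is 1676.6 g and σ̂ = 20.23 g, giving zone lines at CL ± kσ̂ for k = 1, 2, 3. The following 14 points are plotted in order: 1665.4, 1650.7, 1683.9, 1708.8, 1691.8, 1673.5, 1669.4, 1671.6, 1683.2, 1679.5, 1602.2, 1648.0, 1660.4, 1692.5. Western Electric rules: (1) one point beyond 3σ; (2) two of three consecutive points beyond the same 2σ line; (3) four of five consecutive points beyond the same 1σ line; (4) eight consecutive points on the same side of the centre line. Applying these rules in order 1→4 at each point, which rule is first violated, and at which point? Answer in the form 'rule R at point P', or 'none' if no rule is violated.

rule 1 at point 11

Zone of each point (C = within 1σ̂, B = 1σ̂–2σ̂, A = 2σ̂–3σ̂, * = beyond 3σ̂; sign = side of CL): 1:-C, 2:-B, 3:+C, 4:+B, 5:+C, 6:-C, 7:-C, 8:-C, 9:+C, 10:+C, 11:-*, 12:-B, 13:-C, 14:+C
Rule 1 (one point beyond the 3σ limits) is satisfied at point 11.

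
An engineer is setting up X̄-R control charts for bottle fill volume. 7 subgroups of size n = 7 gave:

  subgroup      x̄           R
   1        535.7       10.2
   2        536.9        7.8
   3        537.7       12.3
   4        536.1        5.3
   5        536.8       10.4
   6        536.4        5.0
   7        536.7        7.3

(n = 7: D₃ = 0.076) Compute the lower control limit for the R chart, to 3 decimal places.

R̄ = (10.2 + 7.8 + 12.3 + 5.3 + 10.4 + 5.0 + 7.3) / 7 = 58.3000 / 7 = 8.3286
LCL_R = D₃·R̄ = 0.076 × 8.3286 = 0.6330

0.633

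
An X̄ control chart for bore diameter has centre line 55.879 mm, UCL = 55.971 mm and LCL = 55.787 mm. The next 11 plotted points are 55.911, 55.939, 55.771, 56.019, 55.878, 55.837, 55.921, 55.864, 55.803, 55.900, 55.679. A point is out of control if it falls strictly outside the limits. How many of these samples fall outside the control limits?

3

Compare each point to [55.787, 55.971]: sample 3 = 55.771 < LCL; sample 4 = 56.019 > UCL; sample 11 = 55.679 < LCL.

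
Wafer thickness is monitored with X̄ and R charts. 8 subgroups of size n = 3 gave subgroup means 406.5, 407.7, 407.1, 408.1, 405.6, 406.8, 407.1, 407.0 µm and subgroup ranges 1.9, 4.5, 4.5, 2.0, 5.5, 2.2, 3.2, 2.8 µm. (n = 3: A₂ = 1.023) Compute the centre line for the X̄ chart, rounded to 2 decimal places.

406.99

X̄̄ = (406.5 + 407.7 + 407.1 + 408.1 + 405.6 + 406.8 + 407.1 + 407.0) / 8 = 3255.9000 / 8 = 406.9875
CL = X̄̄ = 406.9875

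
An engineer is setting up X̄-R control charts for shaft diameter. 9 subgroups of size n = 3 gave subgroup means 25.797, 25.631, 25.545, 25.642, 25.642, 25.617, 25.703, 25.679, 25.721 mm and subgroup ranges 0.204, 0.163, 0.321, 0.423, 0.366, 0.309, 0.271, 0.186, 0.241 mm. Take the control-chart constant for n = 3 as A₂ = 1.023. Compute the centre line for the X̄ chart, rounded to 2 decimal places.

X̄̄ = (25.797 + 25.631 + 25.545 + 25.642 + 25.642 + 25.617 + 25.703 + 25.679 + 25.721) / 9 = 230.9770 / 9 = 25.6641
CL = X̄̄ = 25.6641

25.66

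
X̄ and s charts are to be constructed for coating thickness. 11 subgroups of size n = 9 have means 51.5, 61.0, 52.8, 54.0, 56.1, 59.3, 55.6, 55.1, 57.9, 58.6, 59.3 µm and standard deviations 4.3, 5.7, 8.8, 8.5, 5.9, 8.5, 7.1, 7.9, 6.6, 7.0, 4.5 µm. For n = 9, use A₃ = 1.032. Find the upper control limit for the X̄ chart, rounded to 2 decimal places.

63.49

X̄̄ = (51.5 + 61.0 + 52.8 + 54.0 + 56.1 + 59.3 + 55.6 + 55.1 + 57.9 + 58.6 + 59.3) / 11 = 56.4727
s̄ = (4.3 + 5.7 + 8.8 + 8.5 + 5.9 + 8.5 + 7.1 + 7.9 + 6.6 + 7.0 + 4.5) / 11 = 6.8000
UCL = X̄̄ + A₃·s̄ = 56.4727 + 1.032 × 6.8000 = 63.4903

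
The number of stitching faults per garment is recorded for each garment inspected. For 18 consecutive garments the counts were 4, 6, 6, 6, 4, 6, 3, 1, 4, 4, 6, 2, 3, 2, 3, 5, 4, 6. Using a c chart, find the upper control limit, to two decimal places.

10.29

c̄ = (4 + 6 + 6 + 6 + 4 + 6 + 3 + 1 + 4 + 4 + 6 + 2 + 3 + 2 + 3 + 5 + 4 + 6) / 18 = 75 / 18 = 4.1667
UCL = c̄ + 3√c̄ = 4.1667 + 3 × √4.1667 = 4.1667 + 3 × 2.0412 = 10.2904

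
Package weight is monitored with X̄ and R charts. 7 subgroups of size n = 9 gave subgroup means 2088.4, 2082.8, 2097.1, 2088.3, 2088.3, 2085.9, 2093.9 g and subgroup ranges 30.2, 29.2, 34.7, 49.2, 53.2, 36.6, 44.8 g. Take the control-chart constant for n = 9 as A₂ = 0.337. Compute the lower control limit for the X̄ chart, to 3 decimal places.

X̄̄ = (2088.4 + 2082.8 + 2097.1 + 2088.3 + 2088.3 + 2085.9 + 2093.9) / 7 = 14624.7000 / 7 = 2089.2429
R̄ = (30.2 + 29.2 + 34.7 + 49.2 + 53.2 + 36.6 + 44.8) / 7 = 277.9000 / 7 = 39.7000
LCL = X̄̄ − A₂·R̄ = 2089.2429 − 0.337 × 39.7000 = 2075.8640

2075.864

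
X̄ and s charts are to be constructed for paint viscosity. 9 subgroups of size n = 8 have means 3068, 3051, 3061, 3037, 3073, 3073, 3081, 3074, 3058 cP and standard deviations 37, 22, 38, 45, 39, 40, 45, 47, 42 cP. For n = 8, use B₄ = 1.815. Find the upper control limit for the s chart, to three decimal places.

71.592

s̄ = (37 + 22 + 38 + 45 + 39 + 40 + 45 + 47 + 42) / 9 = 39.4444
UCL_s = B₄·s̄ = 1.815 × 39.4444 = 71.5917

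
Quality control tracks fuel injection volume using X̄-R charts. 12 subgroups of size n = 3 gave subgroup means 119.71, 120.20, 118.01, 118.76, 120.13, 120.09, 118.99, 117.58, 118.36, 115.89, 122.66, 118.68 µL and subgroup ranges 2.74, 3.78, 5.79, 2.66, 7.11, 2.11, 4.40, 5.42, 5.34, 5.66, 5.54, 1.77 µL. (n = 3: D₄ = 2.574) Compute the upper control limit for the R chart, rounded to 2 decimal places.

R̄ = (2.74 + 3.78 + 5.79 + 2.66 + 7.11 + 2.11 + 4.40 + 5.42 + 5.34 + 5.66 + 5.54 + 1.77) / 12 = 52.3200 / 12 = 4.3600
UCL_R = D₄·R̄ = 2.574 × 4.3600 = 11.2226

11.22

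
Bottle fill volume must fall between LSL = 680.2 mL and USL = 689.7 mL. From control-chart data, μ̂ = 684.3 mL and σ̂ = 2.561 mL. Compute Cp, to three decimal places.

0.618

Cp = (USL − LSL) / (6σ̂) = (689.7 − 680.2) / (6 × 2.561) = 9.5000 / 15.3660 = 0.6182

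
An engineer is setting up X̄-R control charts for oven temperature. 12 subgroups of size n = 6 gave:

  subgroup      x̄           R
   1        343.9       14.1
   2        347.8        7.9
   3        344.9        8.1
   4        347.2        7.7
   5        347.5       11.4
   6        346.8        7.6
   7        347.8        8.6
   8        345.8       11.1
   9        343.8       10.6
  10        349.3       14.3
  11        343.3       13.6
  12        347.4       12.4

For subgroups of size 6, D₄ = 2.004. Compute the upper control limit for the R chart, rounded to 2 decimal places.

21.28

R̄ = (14.1 + 7.9 + 8.1 + 7.7 + 11.4 + 7.6 + 8.6 + 11.1 + 10.6 + 14.3 + 13.6 + 12.4) / 12 = 127.4000 / 12 = 10.6167
UCL_R = D₄·R̄ = 2.004 × 10.6167 = 21.2758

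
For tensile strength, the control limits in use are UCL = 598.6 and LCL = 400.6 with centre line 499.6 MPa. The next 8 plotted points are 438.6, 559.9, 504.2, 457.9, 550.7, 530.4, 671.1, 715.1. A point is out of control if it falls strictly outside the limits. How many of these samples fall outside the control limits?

Compare each point to [400.6, 598.6]: sample 7 = 671.1 > UCL; sample 8 = 715.1 > UCL.

2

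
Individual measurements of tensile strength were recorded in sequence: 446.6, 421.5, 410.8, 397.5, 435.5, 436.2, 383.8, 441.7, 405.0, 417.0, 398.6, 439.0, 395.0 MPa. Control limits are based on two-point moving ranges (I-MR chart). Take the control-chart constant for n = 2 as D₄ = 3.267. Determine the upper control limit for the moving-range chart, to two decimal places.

Moving ranges: 25.1, 10.7, 13.3, 38.0, 0.7, 52.4, 57.9, 36.7, 12.0, 18.4, 40.4, 44.0; M̄R̄ = 349.6000 / 12 = 29.1333
UCL_MR = D₄·M̄R̄ = 3.267 × 29.1333 = 95.1786

95.18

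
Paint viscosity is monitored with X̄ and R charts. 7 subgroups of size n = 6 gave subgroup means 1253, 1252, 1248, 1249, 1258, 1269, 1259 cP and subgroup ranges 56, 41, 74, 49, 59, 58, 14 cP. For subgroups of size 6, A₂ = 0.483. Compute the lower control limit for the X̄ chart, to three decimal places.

1231.210

X̄̄ = (1253 + 1252 + 1248 + 1249 + 1258 + 1269 + 1259) / 7 = 8788.0000 / 7 = 1255.4286
R̄ = (56 + 41 + 74 + 49 + 59 + 58 + 14) / 7 = 351.0000 / 7 = 50.1429
LCL = X̄̄ − A₂·R̄ = 1255.4286 − 0.483 × 50.1429 = 1231.2096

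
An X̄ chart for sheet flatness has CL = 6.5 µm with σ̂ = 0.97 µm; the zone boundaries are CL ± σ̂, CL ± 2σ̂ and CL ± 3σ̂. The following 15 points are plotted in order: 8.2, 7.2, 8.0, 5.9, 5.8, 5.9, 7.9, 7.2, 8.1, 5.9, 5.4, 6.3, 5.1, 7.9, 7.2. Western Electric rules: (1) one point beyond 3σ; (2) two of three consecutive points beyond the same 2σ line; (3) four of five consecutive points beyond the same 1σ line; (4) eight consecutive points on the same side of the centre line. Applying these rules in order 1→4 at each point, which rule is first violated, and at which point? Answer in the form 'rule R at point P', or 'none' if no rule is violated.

Zone of each point (C = within 1σ̂, B = 1σ̂–2σ̂, A = 2σ̂–3σ̂, * = beyond 3σ̂; sign = side of CL): 1:+B, 2:+C, 3:+B, 4:-C, 5:-C, 6:-C, 7:+B, 8:+C, 9:+B, 10:-C, 11:-B, 12:-C, 13:-B, 14:+B, 15:+C
No rule fires across all 15 points.

none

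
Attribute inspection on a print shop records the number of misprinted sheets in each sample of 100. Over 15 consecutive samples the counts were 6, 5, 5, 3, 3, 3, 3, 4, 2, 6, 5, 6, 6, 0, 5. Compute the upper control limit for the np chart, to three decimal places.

10.105

p̄ = Σdᵢ / (k·n) = 62 / (15 × 100) = 0.04133
UCL = np̄ + 3·√(np̄(1−p̄)) = 4.1333 + 3 × √(4.1333×0.95867) = 4.1333 + 3 × 1.9906 = 10.1051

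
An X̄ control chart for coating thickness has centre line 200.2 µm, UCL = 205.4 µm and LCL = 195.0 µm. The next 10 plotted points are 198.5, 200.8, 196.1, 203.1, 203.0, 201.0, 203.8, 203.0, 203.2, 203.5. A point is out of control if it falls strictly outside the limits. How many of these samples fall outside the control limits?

0

All 10 points lie within [195.0, 205.4].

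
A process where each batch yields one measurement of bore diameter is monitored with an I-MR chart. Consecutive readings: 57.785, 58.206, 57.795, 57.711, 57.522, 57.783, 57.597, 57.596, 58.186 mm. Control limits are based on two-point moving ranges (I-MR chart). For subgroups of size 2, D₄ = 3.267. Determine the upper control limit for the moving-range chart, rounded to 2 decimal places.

0.88

Moving ranges: 0.421, 0.411, 0.084, 0.189, 0.261, 0.186, 0.001, 0.590; M̄R̄ = 2.1430 / 8 = 0.2679
UCL_MR = D₄·M̄R̄ = 3.267 × 0.2679 = 0.8751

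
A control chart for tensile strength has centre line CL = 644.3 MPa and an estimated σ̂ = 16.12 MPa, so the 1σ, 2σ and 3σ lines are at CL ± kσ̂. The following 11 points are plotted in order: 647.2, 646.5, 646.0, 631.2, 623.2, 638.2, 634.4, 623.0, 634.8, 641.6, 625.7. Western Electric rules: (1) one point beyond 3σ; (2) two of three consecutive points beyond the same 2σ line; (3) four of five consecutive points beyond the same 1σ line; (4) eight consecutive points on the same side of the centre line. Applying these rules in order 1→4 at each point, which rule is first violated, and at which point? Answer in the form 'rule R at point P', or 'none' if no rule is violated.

Zone of each point (C = within 1σ̂, B = 1σ̂–2σ̂, A = 2σ̂–3σ̂, * = beyond 3σ̂; sign = side of CL): 1:+C, 2:+C, 3:+C, 4:-C, 5:-B, 6:-C, 7:-C, 8:-B, 9:-C, 10:-C, 11:-B
Rule 4 (eight consecutive points on the same side of the centre line) is satisfied at point 11.

rule 4 at point 11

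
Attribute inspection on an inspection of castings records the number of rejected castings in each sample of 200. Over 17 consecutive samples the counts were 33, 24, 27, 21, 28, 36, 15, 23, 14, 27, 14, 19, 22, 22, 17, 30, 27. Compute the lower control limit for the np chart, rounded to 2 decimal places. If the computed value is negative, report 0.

9.82

p̄ = Σdᵢ / (k·n) = 399 / (17 × 200) = 0.11735
LCL = np̄ − 3·√(np̄(1−p̄)) = 23.4706 − 3 × 4.5515 = 9.8161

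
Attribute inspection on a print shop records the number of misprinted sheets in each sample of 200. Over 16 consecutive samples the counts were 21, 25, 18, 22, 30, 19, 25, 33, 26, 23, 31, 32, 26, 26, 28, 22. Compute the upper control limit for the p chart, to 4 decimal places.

p̄ = Σdᵢ / (k·n) = 407 / (16 × 200) = 0.12719
UCL = p̄ + 3·√(p̄(1−p̄)/n) = 0.12719 + 3 × √(0.12719×0.87281/200) = 0.12719 + 3 × 0.02356 = 0.19787

0.1979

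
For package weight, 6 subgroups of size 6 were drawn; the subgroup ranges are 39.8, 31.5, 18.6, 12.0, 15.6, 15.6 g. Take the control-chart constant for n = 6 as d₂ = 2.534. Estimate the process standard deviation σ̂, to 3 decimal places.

R̄ = (39.8 + 31.5 + 18.6 + 12.0 + 15.6 + 15.6) / 6 = 22.1833
σ̂ = R̄ / d₂ = 22.1833 / 2.534 = 8.7543

8.754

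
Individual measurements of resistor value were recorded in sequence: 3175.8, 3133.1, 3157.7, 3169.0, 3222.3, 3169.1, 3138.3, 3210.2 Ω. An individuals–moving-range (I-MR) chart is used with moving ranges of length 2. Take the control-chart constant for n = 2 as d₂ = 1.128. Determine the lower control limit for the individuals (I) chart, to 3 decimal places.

X̄ = (3175.8 + 3133.1 + 3157.7 + 3169.0 + 3222.3 + 3169.1 + 3138.3 + 3210.2) / 8 = 3171.9375
Moving ranges: 42.7, 24.6, 11.3, 53.3, 53.2, 30.8, 71.9; M̄R̄ = 287.8000 / 7 = 41.1143
LCL = X̄ − 3·M̄R̄/d₂ = 3171.9375 − 3 × 41.1143 / 1.128 = 3062.5910

3062.591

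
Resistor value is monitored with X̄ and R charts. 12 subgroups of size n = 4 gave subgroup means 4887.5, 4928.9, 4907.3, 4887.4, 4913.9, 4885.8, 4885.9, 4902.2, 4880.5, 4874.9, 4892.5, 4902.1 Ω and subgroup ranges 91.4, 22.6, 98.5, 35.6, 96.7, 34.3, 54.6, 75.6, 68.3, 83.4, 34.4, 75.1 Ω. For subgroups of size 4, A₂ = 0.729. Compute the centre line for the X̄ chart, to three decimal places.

4895.742

X̄̄ = (4887.5 + 4928.9 + 4907.3 + 4887.4 + 4913.9 + 4885.8 + 4885.9 + 4902.2 + 4880.5 + 4874.9 + 4892.5 + 4902.1) / 12 = 58748.9000 / 12 = 4895.7417
CL = X̄̄ = 4895.7417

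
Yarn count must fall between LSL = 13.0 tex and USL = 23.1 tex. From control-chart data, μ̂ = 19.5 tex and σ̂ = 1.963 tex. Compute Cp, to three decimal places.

Cp = (USL − LSL) / (6σ̂) = (23.1 − 13.0) / (6 × 1.963) = 10.1000 / 11.7780 = 0.8575

0.858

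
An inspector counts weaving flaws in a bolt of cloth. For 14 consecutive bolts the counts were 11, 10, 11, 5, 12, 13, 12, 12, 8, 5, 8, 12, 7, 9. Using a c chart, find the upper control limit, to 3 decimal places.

18.959

c̄ = (11 + 10 + 11 + 5 + 12 + 13 + 12 + 12 + 8 + 5 + 8 + 12 + 7 + 9) / 14 = 135 / 14 = 9.6429
UCL = c̄ + 3√c̄ = 9.6429 + 3 × √9.6429 = 9.6429 + 3 × 3.1053 = 18.9587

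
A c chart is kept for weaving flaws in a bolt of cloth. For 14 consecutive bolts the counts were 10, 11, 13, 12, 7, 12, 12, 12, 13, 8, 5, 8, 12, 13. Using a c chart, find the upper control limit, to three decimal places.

20.326

c̄ = (10 + 11 + 13 + 12 + 7 + 12 + 12 + 12 + 13 + 8 + 5 + 8 + 12 + 13) / 14 = 148 / 14 = 10.5714
UCL = c̄ + 3√c̄ = 10.5714 + 3 × √10.5714 = 10.5714 + 3 × 3.2514 = 20.3255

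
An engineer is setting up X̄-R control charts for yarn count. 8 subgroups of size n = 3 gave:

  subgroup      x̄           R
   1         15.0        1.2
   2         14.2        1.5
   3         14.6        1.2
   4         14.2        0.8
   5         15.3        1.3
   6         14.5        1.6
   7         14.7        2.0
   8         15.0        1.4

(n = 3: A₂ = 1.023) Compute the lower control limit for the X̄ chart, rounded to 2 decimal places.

13.28

X̄̄ = (15.0 + 14.2 + 14.6 + 14.2 + 15.3 + 14.5 + 14.7 + 15.0) / 8 = 117.5000 / 8 = 14.6875
R̄ = (1.2 + 1.5 + 1.2 + 0.8 + 1.3 + 1.6 + 2.0 + 1.4) / 8 = 11.0000 / 8 = 1.3750
LCL = X̄̄ − A₂·R̄ = 14.6875 − 1.023 × 1.3750 = 13.2809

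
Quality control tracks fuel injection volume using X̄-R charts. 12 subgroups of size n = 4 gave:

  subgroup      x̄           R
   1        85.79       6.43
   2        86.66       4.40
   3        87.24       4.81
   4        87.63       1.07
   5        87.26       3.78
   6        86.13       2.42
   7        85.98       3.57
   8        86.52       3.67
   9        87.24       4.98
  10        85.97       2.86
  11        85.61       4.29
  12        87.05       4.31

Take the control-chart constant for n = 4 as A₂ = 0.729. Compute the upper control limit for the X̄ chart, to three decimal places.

X̄̄ = (85.79 + 86.66 + 87.24 + 87.63 + 87.26 + 86.13 + 85.98 + 86.52 + 87.24 + 85.97 + 85.61 + 87.05) / 12 = 1039.0800 / 12 = 86.5900
R̄ = (6.43 + 4.40 + 4.81 + 1.07 + 3.78 + 2.42 + 3.57 + 3.67 + 4.98 + 2.86 + 4.29 + 4.31) / 12 = 46.5900 / 12 = 3.8825
UCL = X̄̄ + A₂·R̄ = 86.5900 + 0.729 × 3.8825 = 89.4203

89.420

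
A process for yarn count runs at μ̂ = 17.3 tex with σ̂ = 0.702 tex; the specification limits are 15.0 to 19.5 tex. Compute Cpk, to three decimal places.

1.045

Cpu = (USL − μ̂) / (3σ̂) = (19.5 − 17.3) / (3 × 0.702) = 1.0446; Cpl = (μ̂ − LSL) / (3σ̂) = (17.3 − 15.0) / (3 × 0.702) = 1.0921; Cpk = min(Cpu, Cpl) = 1.0446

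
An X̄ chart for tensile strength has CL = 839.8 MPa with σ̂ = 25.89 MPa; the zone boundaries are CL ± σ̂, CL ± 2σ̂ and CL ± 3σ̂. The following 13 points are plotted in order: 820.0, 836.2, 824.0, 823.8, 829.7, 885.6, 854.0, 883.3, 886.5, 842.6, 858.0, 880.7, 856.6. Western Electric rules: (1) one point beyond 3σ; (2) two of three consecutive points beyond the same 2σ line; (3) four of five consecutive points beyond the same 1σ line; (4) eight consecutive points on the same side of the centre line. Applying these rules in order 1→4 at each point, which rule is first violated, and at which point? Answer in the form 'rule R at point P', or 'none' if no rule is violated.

Zone of each point (C = within 1σ̂, B = 1σ̂–2σ̂, A = 2σ̂–3σ̂, * = beyond 3σ̂; sign = side of CL): 1:-C, 2:-C, 3:-C, 4:-C, 5:-C, 6:+B, 7:+C, 8:+B, 9:+B, 10:+C, 11:+C, 12:+B, 13:+C
Rule 4 (eight consecutive points on the same side of the centre line) is satisfied at point 13.

rule 4 at point 13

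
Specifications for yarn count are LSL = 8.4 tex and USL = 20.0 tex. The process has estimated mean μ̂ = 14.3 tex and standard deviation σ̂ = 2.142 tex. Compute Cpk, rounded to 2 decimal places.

Cpu = (USL − μ̂) / (3σ̂) = (20.0 − 14.3) / (3 × 2.142) = 0.8870; Cpl = (μ̂ − LSL) / (3σ̂) = (14.3 − 8.4) / (3 × 2.142) = 0.9181; Cpk = min(Cpu, Cpl) = 0.8870

0.89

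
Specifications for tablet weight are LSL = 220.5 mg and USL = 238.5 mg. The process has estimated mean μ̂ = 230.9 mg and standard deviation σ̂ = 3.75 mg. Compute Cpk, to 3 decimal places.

0.676

Cpu = (USL − μ̂) / (3σ̂) = (238.5 − 230.9) / (3 × 3.75) = 0.6756; Cpl = (μ̂ − LSL) / (3σ̂) = (230.9 − 220.5) / (3 × 3.75) = 0.9244; Cpk = min(Cpu, Cpl) = 0.6756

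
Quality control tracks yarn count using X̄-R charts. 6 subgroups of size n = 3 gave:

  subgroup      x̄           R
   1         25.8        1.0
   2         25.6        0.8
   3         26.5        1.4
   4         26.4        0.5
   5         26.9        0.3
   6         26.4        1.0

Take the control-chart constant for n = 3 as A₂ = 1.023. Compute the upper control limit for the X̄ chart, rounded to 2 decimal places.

27.12

X̄̄ = (25.8 + 25.6 + 26.5 + 26.4 + 26.9 + 26.4) / 6 = 157.6000 / 6 = 26.2667
R̄ = (1.0 + 0.8 + 1.4 + 0.5 + 0.3 + 1.0) / 6 = 5.0000 / 6 = 0.8333
UCL = X̄̄ + A₂·R̄ = 26.2667 + 1.023 × 0.8333 = 27.1192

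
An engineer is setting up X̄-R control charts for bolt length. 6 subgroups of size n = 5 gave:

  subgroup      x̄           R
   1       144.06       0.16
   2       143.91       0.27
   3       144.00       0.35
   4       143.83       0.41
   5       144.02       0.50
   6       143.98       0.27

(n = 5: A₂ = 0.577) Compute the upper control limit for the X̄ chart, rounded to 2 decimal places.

144.16

X̄̄ = (144.06 + 143.91 + 144.00 + 143.83 + 144.02 + 143.98) / 6 = 863.8000 / 6 = 143.9667
R̄ = (0.16 + 0.27 + 0.35 + 0.41 + 0.50 + 0.27) / 6 = 1.9600 / 6 = 0.3267
UCL = X̄̄ + A₂·R̄ = 143.9667 + 0.577 × 0.3267 = 144.1552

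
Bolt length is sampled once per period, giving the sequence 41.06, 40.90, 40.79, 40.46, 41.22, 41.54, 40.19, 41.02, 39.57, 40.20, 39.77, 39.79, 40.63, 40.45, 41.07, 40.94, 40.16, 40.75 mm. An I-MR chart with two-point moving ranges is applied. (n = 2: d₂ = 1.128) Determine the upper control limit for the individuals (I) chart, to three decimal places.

X̄ = (41.06 + 40.90 + 40.79 + 40.46 + 41.22 + 41.54 + 40.19 + 41.02 + 39.57 + 40.20 + 39.77 + 39.79 + 40.63 + 40.45 + 41.07 + 40.94 + 40.16 + 40.75) / 18 = 40.5839
Moving ranges: 0.16, 0.11, 0.33, 0.76, 0.32, 1.35, 0.83, 1.45, 0.63, 0.43, 0.02, 0.84, 0.18, 0.62, 0.13, 0.78, 0.59; M̄R̄ = 9.5300 / 17 = 0.5606
UCL = X̄ + 3·M̄R̄/d₂ = 40.5839 + 3 × 0.5606 / 1.128 = 42.0748

42.075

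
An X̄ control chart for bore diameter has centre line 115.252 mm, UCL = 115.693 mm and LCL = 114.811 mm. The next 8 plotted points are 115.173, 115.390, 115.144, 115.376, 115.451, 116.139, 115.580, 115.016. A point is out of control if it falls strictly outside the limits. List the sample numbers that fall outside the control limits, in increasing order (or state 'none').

6

Compare each point to [114.811, 115.693]: sample 6 = 116.139 > UCL.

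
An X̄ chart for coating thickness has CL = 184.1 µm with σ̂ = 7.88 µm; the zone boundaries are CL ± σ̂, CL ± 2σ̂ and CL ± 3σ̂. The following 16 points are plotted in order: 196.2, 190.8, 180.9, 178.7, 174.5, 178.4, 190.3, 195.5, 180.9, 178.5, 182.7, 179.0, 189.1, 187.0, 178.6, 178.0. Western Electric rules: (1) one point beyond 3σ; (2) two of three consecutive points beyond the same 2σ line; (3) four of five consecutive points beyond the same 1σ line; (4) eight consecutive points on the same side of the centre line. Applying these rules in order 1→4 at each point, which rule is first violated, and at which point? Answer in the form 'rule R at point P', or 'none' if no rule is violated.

none

Zone of each point (C = within 1σ̂, B = 1σ̂–2σ̂, A = 2σ̂–3σ̂, * = beyond 3σ̂; sign = side of CL): 1:+B, 2:+C, 3:-C, 4:-C, 5:-B, 6:-C, 7:+C, 8:+B, 9:-C, 10:-C, 11:-C, 12:-C, 13:+C, 14:+C, 15:-C, 16:-C
No rule fires across all 16 points.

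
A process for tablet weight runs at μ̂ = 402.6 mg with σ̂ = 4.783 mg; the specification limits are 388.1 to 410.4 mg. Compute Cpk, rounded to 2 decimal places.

0.54

Cpu = (USL − μ̂) / (3σ̂) = (410.4 − 402.6) / (3 × 4.783) = 0.5436; Cpl = (μ̂ − LSL) / (3σ̂) = (402.6 − 388.1) / (3 × 4.783) = 1.0105; Cpk = min(Cpu, Cpl) = 0.5436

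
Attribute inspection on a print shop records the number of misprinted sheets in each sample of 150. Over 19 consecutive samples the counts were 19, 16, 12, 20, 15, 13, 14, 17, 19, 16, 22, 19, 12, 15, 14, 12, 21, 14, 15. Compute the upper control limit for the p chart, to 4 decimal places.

p̄ = Σdᵢ / (k·n) = 305 / (19 × 150) = 0.10702
UCL = p̄ + 3·√(p̄(1−p̄)/n) = 0.10702 + 3 × √(0.10702×0.89298/150) = 0.10702 + 3 × 0.02524 = 0.18274

0.1827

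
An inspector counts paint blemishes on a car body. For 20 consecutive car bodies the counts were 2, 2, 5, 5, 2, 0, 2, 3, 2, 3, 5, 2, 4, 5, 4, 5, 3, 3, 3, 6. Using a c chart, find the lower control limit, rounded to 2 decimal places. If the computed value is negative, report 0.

c̄ = (2 + 2 + 5 + 5 + 2 + 0 + 2 + 3 + 2 + 3 + 5 + 2 + 4 + 5 + 4 + 5 + 3 + 3 + 3 + 6) / 20 = 66 / 20 = 3.3000
LCL = c̄ − 3√c̄ = 3.3000 − 3 × 1.8166 = -2.1498 → 0 (cannot be negative)

0.00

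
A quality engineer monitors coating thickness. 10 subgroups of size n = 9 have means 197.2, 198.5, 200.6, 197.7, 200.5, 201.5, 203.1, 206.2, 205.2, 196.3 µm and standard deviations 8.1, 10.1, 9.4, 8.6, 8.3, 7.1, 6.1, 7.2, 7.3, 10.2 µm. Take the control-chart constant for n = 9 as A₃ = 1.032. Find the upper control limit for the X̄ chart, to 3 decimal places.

X̄̄ = (197.2 + 198.5 + 200.6 + 197.7 + 200.5 + 201.5 + 203.1 + 206.2 + 205.2 + 196.3) / 10 = 200.6800
s̄ = (8.1 + 10.1 + 9.4 + 8.6 + 8.3 + 7.1 + 6.1 + 7.2 + 7.3 + 10.2) / 10 = 8.2400
UCL = X̄̄ + A₃·s̄ = 200.6800 + 1.032 × 8.2400 = 209.1837

209.184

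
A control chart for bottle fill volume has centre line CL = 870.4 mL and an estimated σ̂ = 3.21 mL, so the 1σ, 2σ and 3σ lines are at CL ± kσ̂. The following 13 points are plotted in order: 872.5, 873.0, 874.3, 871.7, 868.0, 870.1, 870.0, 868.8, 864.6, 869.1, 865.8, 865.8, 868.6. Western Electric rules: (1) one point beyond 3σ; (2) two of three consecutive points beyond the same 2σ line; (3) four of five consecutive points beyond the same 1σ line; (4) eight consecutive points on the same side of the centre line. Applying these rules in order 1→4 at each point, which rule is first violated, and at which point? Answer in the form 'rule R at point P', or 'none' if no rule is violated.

Zone of each point (C = within 1σ̂, B = 1σ̂–2σ̂, A = 2σ̂–3σ̂, * = beyond 3σ̂; sign = side of CL): 1:+C, 2:+C, 3:+B, 4:+C, 5:-C, 6:-C, 7:-C, 8:-C, 9:-B, 10:-C, 11:-B, 12:-B, 13:-C
Rule 4 (eight consecutive points on the same side of the centre line) is satisfied at point 12.

rule 4 at point 12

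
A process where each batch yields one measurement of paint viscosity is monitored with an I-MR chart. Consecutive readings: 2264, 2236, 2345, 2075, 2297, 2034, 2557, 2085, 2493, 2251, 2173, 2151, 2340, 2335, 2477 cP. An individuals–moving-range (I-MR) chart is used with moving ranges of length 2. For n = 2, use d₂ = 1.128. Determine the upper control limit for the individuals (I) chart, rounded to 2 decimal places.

2838.98

X̄ = (2264 + 2236 + 2345 + 2075 + 2297 + 2034 + 2557 + 2085 + 2493 + 2251 + 2173 + 2151 + 2340 + 2335 + 2477) / 15 = 2274.2000
Moving ranges: 28, 109, 270, 222, 263, 523, 472, 408, 242, 78, 22, 189, 5, 142; M̄R̄ = 2973.0000 / 14 = 212.3571
UCL = X̄ + 3·M̄R̄/d₂ = 2274.2000 + 3 × 212.3571 / 1.128 = 2838.9796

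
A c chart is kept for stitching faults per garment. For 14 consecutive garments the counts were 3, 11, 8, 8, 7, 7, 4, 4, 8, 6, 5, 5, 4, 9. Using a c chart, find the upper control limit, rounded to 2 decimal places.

c̄ = (3 + 11 + 8 + 8 + 7 + 7 + 4 + 4 + 8 + 6 + 5 + 5 + 4 + 9) / 14 = 89 / 14 = 6.3571
UCL = c̄ + 3√c̄ = 6.3571 + 3 × √6.3571 = 6.3571 + 3 × 2.5213 = 13.9212

13.92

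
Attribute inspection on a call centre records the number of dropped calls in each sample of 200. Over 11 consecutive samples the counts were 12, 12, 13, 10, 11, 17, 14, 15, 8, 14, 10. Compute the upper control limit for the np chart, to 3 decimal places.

p̄ = Σdᵢ / (k·n) = 136 / (11 × 200) = 0.06182
UCL = np̄ + 3·√(np̄(1−p̄)) = 12.3636 + 3 × √(12.3636×0.93818) = 12.3636 + 3 × 3.4058 = 22.5810

22.581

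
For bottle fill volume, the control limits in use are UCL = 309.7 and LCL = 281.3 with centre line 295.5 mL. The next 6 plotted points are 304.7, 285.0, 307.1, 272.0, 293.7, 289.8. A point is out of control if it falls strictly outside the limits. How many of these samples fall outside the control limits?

Compare each point to [281.3, 309.7]: sample 4 = 272.0 < LCL.

1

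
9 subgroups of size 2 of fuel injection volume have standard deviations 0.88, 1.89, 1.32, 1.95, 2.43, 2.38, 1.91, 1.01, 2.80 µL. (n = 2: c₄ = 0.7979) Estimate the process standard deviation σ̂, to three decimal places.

s̄ = (0.88 + 1.89 + 1.32 + 1.95 + 2.43 + 2.38 + 1.91 + 1.01 + 2.80) / 9 = 1.8411
σ̂ = s̄ / c₄ = 1.8411 / 0.7979 = 2.3074

2.307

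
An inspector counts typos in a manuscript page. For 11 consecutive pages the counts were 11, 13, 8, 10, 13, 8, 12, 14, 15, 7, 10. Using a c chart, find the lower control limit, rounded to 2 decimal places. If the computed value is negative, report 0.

1.05

c̄ = (11 + 13 + 8 + 10 + 13 + 8 + 12 + 14 + 15 + 7 + 10) / 11 = 121 / 11 = 11.0000
LCL = c̄ − 3√c̄ = 11.0000 − 3 × 3.3166 = 1.0501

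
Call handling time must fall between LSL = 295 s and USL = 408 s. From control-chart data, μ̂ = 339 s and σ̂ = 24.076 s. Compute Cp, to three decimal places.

Cp = (USL − LSL) / (6σ̂) = (408 − 295) / (6 × 24.076) = 113.0000 / 144.4560 = 0.7822

0.782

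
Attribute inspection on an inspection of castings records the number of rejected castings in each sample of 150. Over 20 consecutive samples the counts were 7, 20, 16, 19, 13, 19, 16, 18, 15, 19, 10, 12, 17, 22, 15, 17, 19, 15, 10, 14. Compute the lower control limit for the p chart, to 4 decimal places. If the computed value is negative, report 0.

0.0295

p̄ = Σdᵢ / (k·n) = 313 / (20 × 150) = 0.10433
LCL = p̄ − 3·√(p̄(1−p̄)/n) = 0.10433 − 3 × 0.02496 = 0.02945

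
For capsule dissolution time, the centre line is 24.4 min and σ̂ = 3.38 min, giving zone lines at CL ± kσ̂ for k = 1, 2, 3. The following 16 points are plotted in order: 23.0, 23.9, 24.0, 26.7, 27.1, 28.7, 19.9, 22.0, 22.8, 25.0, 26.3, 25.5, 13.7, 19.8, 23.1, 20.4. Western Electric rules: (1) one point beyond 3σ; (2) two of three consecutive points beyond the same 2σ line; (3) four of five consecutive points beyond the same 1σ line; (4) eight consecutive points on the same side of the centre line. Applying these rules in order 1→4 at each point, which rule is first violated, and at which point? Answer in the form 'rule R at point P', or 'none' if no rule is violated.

rule 1 at point 13

Zone of each point (C = within 1σ̂, B = 1σ̂–2σ̂, A = 2σ̂–3σ̂, * = beyond 3σ̂; sign = side of CL): 1:-C, 2:-C, 3:-C, 4:+C, 5:+C, 6:+B, 7:-B, 8:-C, 9:-C, 10:+C, 11:+C, 12:+C, 13:-*, 14:-B, 15:-C, 16:-B
Rule 1 (one point beyond the 3σ limits) is satisfied at point 13.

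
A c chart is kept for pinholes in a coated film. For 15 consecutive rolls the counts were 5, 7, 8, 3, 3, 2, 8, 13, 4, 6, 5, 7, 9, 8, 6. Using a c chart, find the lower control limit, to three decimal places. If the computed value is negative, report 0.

0.000

c̄ = (5 + 7 + 8 + 3 + 3 + 2 + 8 + 13 + 4 + 6 + 5 + 7 + 9 + 8 + 6) / 15 = 94 / 15 = 6.2667
LCL = c̄ − 3√c̄ = 6.2667 − 3 × 2.5033 = -1.2433 → 0 (cannot be negative)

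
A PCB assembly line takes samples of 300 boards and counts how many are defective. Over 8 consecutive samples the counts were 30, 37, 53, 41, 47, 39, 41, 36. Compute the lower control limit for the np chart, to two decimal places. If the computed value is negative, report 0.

p̄ = Σdᵢ / (k·n) = 324 / (8 × 300) = 0.13500
LCL = np̄ − 3·√(np̄(1−p̄)) = 40.5000 − 3 × 5.9188 = 22.7435

22.74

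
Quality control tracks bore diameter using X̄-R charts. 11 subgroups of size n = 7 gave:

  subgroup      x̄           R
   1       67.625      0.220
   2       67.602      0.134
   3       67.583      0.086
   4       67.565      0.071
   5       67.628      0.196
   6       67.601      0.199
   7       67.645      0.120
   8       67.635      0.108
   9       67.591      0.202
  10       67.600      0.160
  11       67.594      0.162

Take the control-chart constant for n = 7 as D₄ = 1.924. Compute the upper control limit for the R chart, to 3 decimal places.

R̄ = (0.220 + 0.134 + 0.086 + 0.071 + 0.196 + 0.199 + 0.120 + 0.108 + 0.202 + 0.160 + 0.162) / 11 = 1.6580 / 11 = 0.1507
UCL_R = D₄·R̄ = 1.924 × 0.1507 = 0.2900

0.290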